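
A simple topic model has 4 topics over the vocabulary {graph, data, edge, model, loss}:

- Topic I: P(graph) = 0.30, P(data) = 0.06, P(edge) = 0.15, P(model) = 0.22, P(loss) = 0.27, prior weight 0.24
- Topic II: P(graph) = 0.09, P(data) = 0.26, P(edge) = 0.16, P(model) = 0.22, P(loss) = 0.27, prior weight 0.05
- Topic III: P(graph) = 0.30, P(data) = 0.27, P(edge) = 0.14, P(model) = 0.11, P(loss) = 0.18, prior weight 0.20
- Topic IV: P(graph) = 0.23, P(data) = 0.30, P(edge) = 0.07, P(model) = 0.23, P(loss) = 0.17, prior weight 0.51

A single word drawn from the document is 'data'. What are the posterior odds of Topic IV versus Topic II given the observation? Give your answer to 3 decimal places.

11.769

Since P(k|x) ∝ π_k f_k(x), the posterior odds are π_i f_i(x) / (π_j f_j(x)).
Component likelihoods at x = 'data':
  p_I = P(data | comp) = 0.06
  p_II = P(data | comp) = 0.26
  p_III = P(data | comp) = 0.27
  p_IV = P(data | comp) = 0.30
Posterior odds = (π_IV·p_IV) / (π_II·p_II) = (0.51·0.3) / (0.05·0.26) = 0.153 / 0.013 ≈ 11.769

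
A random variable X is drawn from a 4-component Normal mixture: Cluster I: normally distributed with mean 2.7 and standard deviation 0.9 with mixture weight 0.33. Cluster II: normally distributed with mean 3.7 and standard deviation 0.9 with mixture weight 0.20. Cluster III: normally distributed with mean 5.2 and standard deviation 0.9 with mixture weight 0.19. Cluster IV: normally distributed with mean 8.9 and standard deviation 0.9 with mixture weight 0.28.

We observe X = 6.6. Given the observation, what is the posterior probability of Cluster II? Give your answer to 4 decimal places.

0.0162

By Bayes' theorem, P(k | x) = π_k f_k(x) / Σ_j π_j f_j(x).
Normal densities:
  p_I = (1/(0.9·√(2π)))·exp(−(6.6−2.7)²/(2·0.9²)) = 0.443269·exp(-9.38889) = 3.70787e-05
  p_II = (1/(0.9·√(2π)))·exp(−(6.6−3.7)²/(2·0.9²)) = 0.443269·exp(-5.19136) = 0.00246655
  p_III = (1/(0.9·√(2π)))·exp(−(6.6−5.2)²/(2·0.9²)) = 0.443269·exp(-1.20988) = 0.132198
  p_IV = (1/(0.9·√(2π)))·exp(−(6.6−8.9)²/(2·0.9²)) = 0.443269·exp(-3.26543) = 0.0169242
Prior × likelihood for each component:
  π_I·p_I = 0.33 × 3.70787e-05 = 1.2236e-05
  π_II·p_II = 0.20 × 0.00246655 = 0.000493309
  π_III·p_III = 0.19 × 0.132198 = 0.0251176
  π_IV·p_IV = 0.28 × 0.0169242 = 0.00473878
Evidence: 1.2236e-05 + 0.000493309 + 0.0251176 + 0.00473878 = 0.0303619
Responsibility of Cluster II: 0.000493309 / 0.0303619 ≈ 0.0162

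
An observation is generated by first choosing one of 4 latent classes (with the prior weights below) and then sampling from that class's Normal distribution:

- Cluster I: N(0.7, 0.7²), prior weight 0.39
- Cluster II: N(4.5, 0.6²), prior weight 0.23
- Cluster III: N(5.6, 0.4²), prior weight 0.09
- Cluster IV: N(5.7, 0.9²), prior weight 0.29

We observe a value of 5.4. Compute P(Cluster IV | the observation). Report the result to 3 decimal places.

0.486

Posterior ∝ prior × likelihood, so P(k | x) ∝ π_k f_k(x); normalise over all components.
Component likelihoods at x = 5.4:
  f_I = 9.25678e-11
  f_II = 0.215863
  f_III = 0.880163
  f_IV = 0.419315
Weight by the priors:
  π_I·f_I = 0.39 × 9.25678e-11 = 3.61014e-11
  π_II·f_II = 0.23 × 0.215863 = 0.0496484
  π_III·f_III = 0.09 × 0.880163 = 0.0792147
  π_IV·f_IV = 0.29 × 0.419315 = 0.121601
Sum: 3.61014e-11 + 0.0496484 + 0.0792147 + 0.121601 = 0.250464
So the posterior for Cluster IV is 0.121601 / 0.250464 ≈ 0.486.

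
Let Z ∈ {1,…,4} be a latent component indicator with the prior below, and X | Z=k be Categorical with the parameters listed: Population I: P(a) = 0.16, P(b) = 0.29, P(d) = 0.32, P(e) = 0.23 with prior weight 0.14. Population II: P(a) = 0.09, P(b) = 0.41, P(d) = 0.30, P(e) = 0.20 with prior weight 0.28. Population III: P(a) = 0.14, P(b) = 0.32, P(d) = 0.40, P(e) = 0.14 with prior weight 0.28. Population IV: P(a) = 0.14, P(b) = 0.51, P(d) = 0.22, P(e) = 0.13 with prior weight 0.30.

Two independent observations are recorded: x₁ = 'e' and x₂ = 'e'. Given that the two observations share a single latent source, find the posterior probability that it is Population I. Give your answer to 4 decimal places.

P(component k | x) = w_k·f_k(x) / marginal(x), where marginal(x) = Σ_j w_j·f_j(x).
Since both observations come from the same component, the likelihood for component k is f_k(x₁)·f_k(x₂).
  p_I = [0.23] × [0.23] = 0.0529
  p_II = [0.2] × [0.2] = 0.04
  p_III = [0.14] × [0.14] = 0.0196
  p_IV = [0.13] × [0.13] = 0.0169
Unnormalised posteriors:
  w_I·p_I = 0.14 × 0.0529 = 0.007406
  w_II·p_II = 0.28 × 0.04 = 0.0112
  w_III·p_III = 0.28 × 0.0196 = 0.005488
  w_IV·p_IV = 0.30 × 0.0169 = 0.00507
Marginal: 0.007406 + 0.0112 + 0.005488 + 0.00507 = 0.029164
Responsibility of Population I: 0.007406 / 0.029164 ≈ 0.2539

0.2539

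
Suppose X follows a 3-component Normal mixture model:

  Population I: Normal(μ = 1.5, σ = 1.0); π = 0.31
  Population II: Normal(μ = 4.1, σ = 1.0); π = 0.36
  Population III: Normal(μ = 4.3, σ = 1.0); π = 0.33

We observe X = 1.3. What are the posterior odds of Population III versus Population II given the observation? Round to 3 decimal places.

0.513

Since P(k|x) ∝ π_k f_k(x), the posterior odds are π_i f_i(x) / (π_j f_j(x)).
Normal densities:
  p_I = (1/(1.0·√(2π)))·exp(−(1.3−1.5)²/(2·1.0²)) = 0.398942·exp(-0.02000) = 0.391043
  p_II = (1/(1.0·√(2π)))·exp(−(1.3−4.1)²/(2·1.0²)) = 0.398942·exp(-3.92000) = 0.00791545
  p_III = (1/(1.0·√(2π)))·exp(−(1.3−4.3)²/(2·1.0²)) = 0.398942·exp(-4.50000) = 0.00443185
0.00146251 / 0.00284956 ≈ 0.513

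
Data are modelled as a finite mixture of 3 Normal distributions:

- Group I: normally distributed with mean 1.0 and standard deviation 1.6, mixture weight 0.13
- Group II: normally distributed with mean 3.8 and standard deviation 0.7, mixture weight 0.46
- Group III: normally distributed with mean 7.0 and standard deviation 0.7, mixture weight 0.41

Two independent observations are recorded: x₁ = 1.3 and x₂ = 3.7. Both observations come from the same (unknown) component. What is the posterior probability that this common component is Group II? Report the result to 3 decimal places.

0.116

Posterior ∝ prior × likelihood, so P(k | x) ∝ w_k f_k(x); normalise over all components.
Since both observations come from the same component, the likelihood for component k is f_k(x₁)·f_k(x₂).
  p_I = [0.244994] × [0.0600384] = 0.0147091
  p_II = [0.000968449] × [0.564132] = 0.000546333
  p_III = [2.27835e-15] × [8.50796e-06] = 1.93841e-20
Multiply by the mixture weights:
  w_I·p_I = 0.13 × 0.0147091 = 0.00191218
  w_II·p_II = 0.46 × 0.000546333 = 0.000251313
  w_III·p_III = 0.41 × 1.93841e-20 = 7.94749e-21
Marginal: 0.00191218 + 0.000251313 + 7.94749e-21 = 0.00216349
So the posterior for Group II is 0.000251313 / 0.00216349 ≈ 0.116.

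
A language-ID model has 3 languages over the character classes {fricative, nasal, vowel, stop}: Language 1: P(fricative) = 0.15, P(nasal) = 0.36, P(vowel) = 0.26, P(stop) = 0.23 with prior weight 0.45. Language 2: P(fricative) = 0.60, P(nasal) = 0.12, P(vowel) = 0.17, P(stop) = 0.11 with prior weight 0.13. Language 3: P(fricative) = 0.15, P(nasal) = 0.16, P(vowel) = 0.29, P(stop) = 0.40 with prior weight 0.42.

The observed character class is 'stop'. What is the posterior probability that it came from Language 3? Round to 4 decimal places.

0.5878

The responsibility of component k is π_k f_k(x) divided by Σ_j π_j f_j(x).
Evaluate each component's likelihood at the observed value:
  L_1 = P(stop | comp) = 0.23
  L_2 = P(stop | comp) = 0.11
  L_3 = P(stop | comp) = 0.40
Unnormalised posteriors:
  π_1·L_1 = 0.45 × 0.23 = 0.1035
  π_2·L_2 = 0.13 × 0.11 = 0.0143
  π_3·L_3 = 0.42 × 0.4 = 0.168
Sum: 0.1035 + 0.0143 + 0.168 = 0.2858
P(Language 3 | x) = 0.168 / 0.2858 ≈ 0.5878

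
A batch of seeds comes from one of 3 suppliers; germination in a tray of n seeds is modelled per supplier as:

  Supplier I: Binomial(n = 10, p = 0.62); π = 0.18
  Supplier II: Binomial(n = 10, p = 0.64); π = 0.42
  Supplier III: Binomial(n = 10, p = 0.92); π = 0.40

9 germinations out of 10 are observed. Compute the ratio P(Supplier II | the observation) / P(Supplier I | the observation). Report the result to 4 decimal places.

2.9416

Only the two components matter; the odds are (π_i f_i(x)) / (π_j f_j(x)).
Evaluate each component's likelihood at the observed value:
  p_I = C(10,9)·0.62^9·0.38^1 = 10·0.0135371·0.38 = 0.0514409
  p_II = C(10,9)·0.64^9·0.36^1 = 10·0.0180144·0.36 = 0.0648518
  p_III = C(10,9)·0.92^9·0.08^1 = 10·0.472161·0.08 = 0.377729
Posterior odds = (π_II·p_II) / (π_I·p_I) = (0.42·0.0648518) / (0.18·0.0514409) = 0.0272378 / 0.00925937 ≈ 2.9416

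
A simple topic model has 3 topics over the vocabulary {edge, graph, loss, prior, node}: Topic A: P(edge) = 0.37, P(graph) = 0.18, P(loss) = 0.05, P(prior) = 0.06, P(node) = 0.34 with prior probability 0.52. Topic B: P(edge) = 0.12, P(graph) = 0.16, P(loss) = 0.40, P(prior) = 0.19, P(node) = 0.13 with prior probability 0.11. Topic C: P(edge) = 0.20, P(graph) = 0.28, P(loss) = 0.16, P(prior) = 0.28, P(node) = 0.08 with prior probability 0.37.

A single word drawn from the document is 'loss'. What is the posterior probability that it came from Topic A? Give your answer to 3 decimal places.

The responsibility of component k is π_k f_k(x) divided by Σ_j π_j f_j(x).
Evaluate each component's likelihood at the observed value:
  f_A = P(loss | comp) = 0.05
  f_B = P(loss | comp) = 0.40
  f_C = P(loss | comp) = 0.16
Multiply by the mixture weights:
  π_A·f_A = 0.52 × 0.05 = 0.026
  π_B·f_B = 0.11 × 0.4 = 0.044
  π_C·f_C = 0.37 × 0.16 = 0.0592
Evidence: 0.026 + 0.044 + 0.0592 = 0.1292
P(Topic A | 'loss') = 0.026 / 0.1292 ≈ 0.201

0.201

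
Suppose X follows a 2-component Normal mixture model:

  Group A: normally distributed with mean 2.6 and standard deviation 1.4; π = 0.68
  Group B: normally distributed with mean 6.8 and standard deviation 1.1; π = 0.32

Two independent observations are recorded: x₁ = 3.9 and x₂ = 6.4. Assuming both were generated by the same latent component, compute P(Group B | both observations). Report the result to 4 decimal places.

By Bayes' theorem, P(k | x) = π_k f_k(x) / Σ_j π_j f_j(x).
Since both observations come from the same component, the likelihood for component k is f_k(x₁)·f_k(x₂).
  p_A = [0.18516] × [0.00716115] = 0.00132596
  p_B = [0.0112268] × [0.339472] = 0.00381117
Multiply by the mixture weights:
  π_A·p_A = 0.68 × 0.00132596 = 0.000901654
  π_B·p_B = 0.32 × 0.00381117 = 0.00121957
Marginal: 0.000901654 + 0.00121957 = 0.00212123
So the posterior for Group B is 0.00121957 / 0.00212123 ≈ 0.5749.

0.5749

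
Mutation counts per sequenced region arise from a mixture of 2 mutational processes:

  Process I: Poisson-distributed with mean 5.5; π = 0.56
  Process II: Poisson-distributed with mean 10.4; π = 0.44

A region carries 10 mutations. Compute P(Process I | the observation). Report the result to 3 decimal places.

The responsibility of component k is w_k f_k(x) divided by Σ_j w_j f_j(x).
Evaluate each component's likelihood at the observed value:
  f_I = e^(−5.5)·5.5^10/10! = 0.0285262
  f_II = e^(−10.4)·10.4^10/10! = 0.124139
Prior × likelihood for each component:
  w_I·f_I = 0.56 × 0.0285262 = 0.0159747
  w_II·f_II = 0.44 × 0.124139 = 0.0546211
Denominator: 0.0159747 + 0.0546211 = 0.0705958
Responsibility of Process I: 0.0159747 / 0.0705958 ≈ 0.226

0.226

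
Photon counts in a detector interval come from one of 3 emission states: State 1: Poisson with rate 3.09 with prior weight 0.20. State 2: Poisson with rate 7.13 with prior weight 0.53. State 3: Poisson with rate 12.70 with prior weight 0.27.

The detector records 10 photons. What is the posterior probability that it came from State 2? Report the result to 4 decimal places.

Posterior ∝ prior × likelihood, so P(k | x) ∝ w_k f_k(x); normalise over all components.
Poisson probabilities:
  p_1 = e^(−3.09)·3.09^10/10! = 0.000995066
  p_2 = e^(−7.13)·7.13^10/10! = 0.0749226
  p_3 = e^(−12.70)·12.70^10/10! = 0.0917771
Multiply by the mixture weights:
  w_1·p_1 = 0.20 × 0.000995066 = 0.000199013
  w_2·p_2 = 0.53 × 0.0749226 = 0.039709
  w_3·p_3 = 0.27 × 0.0917771 = 0.0247798
Marginal: 0.000199013 + 0.039709 + 0.0247798 = 0.0646878
P(State 2 | data) = 0.039709 / 0.0646878 ≈ 0.6139

0.6139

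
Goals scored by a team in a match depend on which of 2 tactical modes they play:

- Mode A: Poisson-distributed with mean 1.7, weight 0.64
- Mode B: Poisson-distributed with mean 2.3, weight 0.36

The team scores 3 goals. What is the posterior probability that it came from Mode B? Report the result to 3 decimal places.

0.433

Apply Bayes' rule: the posterior for each component is proportional to its prior times its likelihood at x.
Poisson probabilities:
  f_A = 0.149587
  f_B = 0.203308
Prior × likelihood for each component:
  π_A·f_A = 0.64 × 0.149587 = 0.0957359
  π_B·f_B = 0.36 × 0.203308 = 0.073191
Evidence: 0.0957359 + 0.073191 = 0.168927
P(Mode B | the observation) = 0.073191 / 0.168927 ≈ 0.433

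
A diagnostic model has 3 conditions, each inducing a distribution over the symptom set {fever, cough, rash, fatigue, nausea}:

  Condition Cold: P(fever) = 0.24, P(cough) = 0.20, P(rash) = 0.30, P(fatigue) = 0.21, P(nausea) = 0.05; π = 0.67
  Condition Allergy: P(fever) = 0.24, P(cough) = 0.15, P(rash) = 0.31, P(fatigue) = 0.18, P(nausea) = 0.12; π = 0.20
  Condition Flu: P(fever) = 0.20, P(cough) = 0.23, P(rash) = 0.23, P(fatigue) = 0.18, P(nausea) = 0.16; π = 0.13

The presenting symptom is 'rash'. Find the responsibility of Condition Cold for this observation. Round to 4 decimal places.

P(component k | x) = P(Z=k)·f_k(x) / marginal(x), where marginal(x) = Σ_j P(Z=j)·f_j(x).
Evaluate each component's likelihood at the observed value:
  L_Cold = 0.3
  L_Allergy = 0.31
  L_Flu = 0.23
Weight by the priors:
  P(Z=Cold)·L_Cold = 0.67 × 0.3 = 0.201
  P(Z=Allergy)·L_Allergy = 0.20 × 0.31 = 0.062
  P(Z=Flu)·L_Flu = 0.13 × 0.23 = 0.0299
Denominator: 0.201 + 0.062 + 0.0299 = 0.2929
P(Condition Cold | 'rash') = 0.201 / 0.2929 ≈ 0.6862

0.6862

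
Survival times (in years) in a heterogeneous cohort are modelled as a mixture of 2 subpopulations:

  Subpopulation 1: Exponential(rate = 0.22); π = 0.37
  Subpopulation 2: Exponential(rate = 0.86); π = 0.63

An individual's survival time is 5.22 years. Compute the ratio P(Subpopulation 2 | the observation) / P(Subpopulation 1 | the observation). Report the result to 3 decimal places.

The posterior odds equal the prior odds times the likelihood ratio: (π_i/π_j)·(f_i(x)/f_j(x)).
Evaluate each component's likelihood at the observed value:
  p_1 = 0.0697716
  p_2 = 0.00965748
0.00608421 / 0.0258155 ≈ 0.236

0.236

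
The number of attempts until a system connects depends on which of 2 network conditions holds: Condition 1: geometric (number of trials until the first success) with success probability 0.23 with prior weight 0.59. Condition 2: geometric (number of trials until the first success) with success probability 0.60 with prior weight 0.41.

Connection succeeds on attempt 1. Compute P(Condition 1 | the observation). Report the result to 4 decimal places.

0.3555

The responsibility of component k is w_k f_k(x) divided by Σ_j w_j f_j(x).
Component likelihoods at x = 1:
  p_1 = 0.23·(1−0.23)^0 = 0.23·1 = 0.23
  p_2 = 0.60·(1−0.60)^0 = 0.60·1 = 0.6
Weight by the priors:
  w_1·p_1 = 0.59 × 0.23 = 0.1357
  w_2·p_2 = 0.41 × 0.6 = 0.246
Denominator: 0.1357 + 0.246 = 0.3817
So the posterior for Condition 1 is 0.1357 / 0.3817 ≈ 0.3555.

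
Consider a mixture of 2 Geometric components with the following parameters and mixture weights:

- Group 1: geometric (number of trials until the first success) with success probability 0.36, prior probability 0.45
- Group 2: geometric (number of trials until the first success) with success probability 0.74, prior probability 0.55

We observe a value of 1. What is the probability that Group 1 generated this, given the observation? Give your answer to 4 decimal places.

0.2847

The responsibility of component k is π_k f_k(x) divided by Σ_j π_j f_j(x).
Geometric probabilities:
  L_1 = 0.36
  L_2 = 0.74
Prior × likelihood for each component:
  π_1·L_1 = 0.45 × 0.36 = 0.162
  π_2·L_2 = 0.55 × 0.74 = 0.407
Marginal: 0.162 + 0.407 = 0.569
P(Group 1 | data) = 0.162 / 0.569 ≈ 0.2847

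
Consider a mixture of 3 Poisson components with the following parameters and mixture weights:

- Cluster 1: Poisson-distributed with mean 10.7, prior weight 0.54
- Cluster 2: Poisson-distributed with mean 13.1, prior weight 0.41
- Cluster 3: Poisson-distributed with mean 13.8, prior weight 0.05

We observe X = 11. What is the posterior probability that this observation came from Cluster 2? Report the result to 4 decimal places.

P(component k | x) = w_k·f_k(x) / marginal(x), where marginal(x) = Σ_j w_j·f_j(x).
Component likelihoods at x = 11:
  p_1 = e^(−10.7)·10.7^11/11! = 0.118882
  p_2 = e^(−13.1)·13.1^11/11! = 0.0999012
  p_3 = e^(−13.8)·13.8^11/11! = 0.0879529
Weight by the priors:
  w_1·p_1 = 0.54 × 0.118882 = 0.0641961
  w_2·p_2 = 0.41 × 0.0999012 = 0.0409595
  w_3·p_3 = 0.05 × 0.0879529 = 0.00439765
Evidence: 0.0641961 + 0.0409595 + 0.00439765 = 0.109553
So the posterior for Cluster 2 is 0.0409595 / 0.109553 ≈ 0.3739.

0.3739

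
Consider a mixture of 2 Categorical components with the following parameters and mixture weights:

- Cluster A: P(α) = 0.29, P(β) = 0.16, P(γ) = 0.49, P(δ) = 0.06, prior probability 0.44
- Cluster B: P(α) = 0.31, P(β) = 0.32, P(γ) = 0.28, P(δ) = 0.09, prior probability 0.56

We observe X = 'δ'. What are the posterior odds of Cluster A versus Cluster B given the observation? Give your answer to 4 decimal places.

0.5238

Only the two components matter; the odds are (P(Z=i) f_i(x)) / (P(Z=j) f_j(x)).
Component likelihoods at x = 'δ':
  f_A = 0.06
  f_B = 0.09
Odds = (0.44/0.56) × (0.06/0.09) = 0.785714 × 0.666667 ≈ 0.5238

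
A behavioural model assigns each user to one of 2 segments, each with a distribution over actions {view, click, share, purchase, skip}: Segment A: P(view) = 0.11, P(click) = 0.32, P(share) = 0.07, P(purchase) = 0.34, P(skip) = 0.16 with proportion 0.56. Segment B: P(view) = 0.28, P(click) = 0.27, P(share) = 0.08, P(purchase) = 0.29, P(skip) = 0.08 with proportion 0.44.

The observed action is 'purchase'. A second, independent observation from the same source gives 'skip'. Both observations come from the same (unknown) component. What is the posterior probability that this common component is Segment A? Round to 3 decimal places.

Posterior ∝ prior × likelihood, so P(k | x) ∝ w_k f_k(x); normalise over all components.
Since both observations come from the same component, the likelihood for component k is f_k(x₁)·f_k(x₂).
  p_A = [P(purchase | comp) = 0.34] × [0.16] = 0.0544
  p_B = [P(purchase | comp) = 0.29] × [0.08] = 0.0232
Multiply by the mixture weights:
  w_A·p_A = 0.56 × 0.0544 = 0.030464
  w_B·p_B = 0.44 × 0.0232 = 0.010208
Normaliser: 0.030464 + 0.010208 = 0.040672
P(Segment A | x) ≈ 0.749

0.749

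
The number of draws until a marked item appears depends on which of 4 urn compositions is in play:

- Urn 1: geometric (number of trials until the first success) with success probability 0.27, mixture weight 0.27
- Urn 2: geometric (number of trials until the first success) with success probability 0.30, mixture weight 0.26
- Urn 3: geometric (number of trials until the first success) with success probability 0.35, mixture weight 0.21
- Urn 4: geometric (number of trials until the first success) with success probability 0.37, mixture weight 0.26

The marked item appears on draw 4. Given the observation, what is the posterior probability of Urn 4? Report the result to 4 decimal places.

0.2421

By Bayes' theorem, P(k | x) = π_k f_k(x) / Σ_j π_j f_j(x).
Component likelihoods at x = 4:
  L_1 = 0.105035
  L_2 = 0.1029
  L_3 = 0.0961188
  L_4 = 0.0925174
Unnormalised posteriors:
  π_1·L_1 = 0.27 × 0.105035 = 0.0283593
  π_2·L_2 = 0.26 × 0.1029 = 0.026754
  π_3·L_3 = 0.21 × 0.0961188 = 0.0201849
  π_4·L_4 = 0.26 × 0.0925174 = 0.0240545
Sum: 0.0283593 + 0.026754 + 0.0201849 + 0.0240545 = 0.0993528
So the posterior for Urn 4 is 0.0240545 / 0.0993528 ≈ 0.2421.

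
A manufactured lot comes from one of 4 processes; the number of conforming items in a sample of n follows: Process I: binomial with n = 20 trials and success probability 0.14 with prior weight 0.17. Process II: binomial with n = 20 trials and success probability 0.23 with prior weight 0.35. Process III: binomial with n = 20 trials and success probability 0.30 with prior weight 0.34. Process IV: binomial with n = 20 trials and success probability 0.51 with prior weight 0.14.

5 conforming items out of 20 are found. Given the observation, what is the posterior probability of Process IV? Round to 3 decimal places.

0.012

P(component k | x) = w_k·f_k(x) / marginal(x), where marginal(x) = Σ_j w_j·f_j(x).
Component likelihoods at x = 5 conforming items out of 20:
  p_I = 0.0868082
  p_II = 0.197899
  p_III = 0.178863
  p_IV = 0.0120569
Prior × likelihood for each component:
  w_I·p_I = 0.17 × 0.0868082 = 0.0147574
  w_II·p_II = 0.35 × 0.197899 = 0.0692647
  w_III·p_III = 0.34 × 0.178863 = 0.0608134
  w_IV·p_IV = 0.14 × 0.0120569 = 0.00168797
Denominator: 0.0147574 + 0.0692647 + 0.0608134 + 0.00168797 = 0.146523
P(Process IV | 5 conforming items out of 20) ≈ 0.012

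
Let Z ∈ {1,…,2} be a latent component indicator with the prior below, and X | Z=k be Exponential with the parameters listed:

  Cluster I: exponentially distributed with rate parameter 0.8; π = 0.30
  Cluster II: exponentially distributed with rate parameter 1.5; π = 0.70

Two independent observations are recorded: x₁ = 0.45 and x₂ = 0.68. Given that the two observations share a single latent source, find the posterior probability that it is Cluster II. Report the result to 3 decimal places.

By Bayes' theorem, P(k | x) = P(Z=k) f_k(x) / Σ_j P(Z=j) f_j(x).
Since both observations come from the same component, the likelihood for component k is f_k(x₁)·f_k(x₂).
  L_I = [0.8·e^(−0.8·0.45) = 0.8·e^(−0.3600) = 0.558141] × [0.464338] = 0.259166
  L_II = [1.5·e^(−1.5·0.45) = 1.5·e^(−0.6750) = 0.763735] × [0.540892] = 0.413098
Unnormalised posteriors:
  P(Z=I)·L_I = 0.30 × 0.259166 = 0.0777498
  P(Z=II)·L_II = 0.70 × 0.413098 = 0.289169
Denominator: 0.0777498 + 0.289169 = 0.366919
P(Cluster II | x₁, x₂) = 0.289169 / 0.366919 ≈ 0.788

0.788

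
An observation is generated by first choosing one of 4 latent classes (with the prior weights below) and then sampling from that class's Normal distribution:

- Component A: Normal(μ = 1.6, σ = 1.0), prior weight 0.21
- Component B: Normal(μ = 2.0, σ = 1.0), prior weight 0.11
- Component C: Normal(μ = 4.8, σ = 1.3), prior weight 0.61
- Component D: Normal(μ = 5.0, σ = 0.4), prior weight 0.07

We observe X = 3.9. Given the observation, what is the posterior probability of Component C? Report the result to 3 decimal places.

0.909

P(component k | x) = P(Z=k)·f_k(x) / marginal(x), where marginal(x) = Σ_j P(Z=j)·f_j(x).
Component likelihoods at x = 3.9:
  p_A = 0.028327
  p_B = 0.0656158
  p_C = 0.241485
  p_D = 0.0227339
Prior × likelihood for each component:
  P(Z=A)·p_A = 0.21 × 0.028327 = 0.00594868
  P(Z=B)·p_B = 0.11 × 0.0656158 = 0.00721774
  P(Z=C)·p_C = 0.61 × 0.241485 = 0.147306
  P(Z=D)·p_D = 0.07 × 0.0227339 = 0.00159137
Evidence: 0.00594868 + 0.00721774 + 0.147306 + 0.00159137 = 0.162064
Responsibility of Component C: 0.147306 / 0.162064 ≈ 0.909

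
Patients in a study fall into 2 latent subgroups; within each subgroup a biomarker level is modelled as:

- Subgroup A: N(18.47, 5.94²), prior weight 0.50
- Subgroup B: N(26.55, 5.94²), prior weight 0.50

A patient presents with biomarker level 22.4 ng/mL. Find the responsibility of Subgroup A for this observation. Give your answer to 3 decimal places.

0.506

Posterior ∝ prior × likelihood, so P(k | x) ∝ P(Z=k) f_k(x); normalise over all components.
Evaluate each component's likelihood at the observed value:
  f_A = (1/(5.94·√(2π)))·exp(−(22.4−18.47)²/(2·5.94²)) = 0.067162·exp(-0.21887) = 0.0539598
  f_B = (1/(5.94·√(2π)))·exp(−(22.4−26.55)²/(2·5.94²)) = 0.067162·exp(-0.24406) = 0.0526175
Multiply by the mixture weights:
  P(Z=A)·f_A = 0.50 × 0.0539598 = 0.0269799
  P(Z=B)·f_B = 0.50 × 0.0526175 = 0.0263088
Marginal: 0.0269799 + 0.0263088 = 0.0532887
P(Subgroup A | x) ≈ 0.506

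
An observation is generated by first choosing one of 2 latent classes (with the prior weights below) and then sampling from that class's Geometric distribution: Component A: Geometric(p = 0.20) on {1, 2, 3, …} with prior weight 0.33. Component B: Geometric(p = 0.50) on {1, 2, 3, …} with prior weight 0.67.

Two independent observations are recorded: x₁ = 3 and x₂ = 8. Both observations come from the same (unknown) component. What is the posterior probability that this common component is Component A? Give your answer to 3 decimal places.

0.844

P(component k | x) = w_k·f_k(x) / marginal(x), where marginal(x) = Σ_j w_j·f_j(x).
Since both observations come from the same component, the likelihood for component k is f_k(x₁)·f_k(x₂).
  f_A = [0.20·(1−0.20)^2 = 0.20·0.64 = 0.128] × [0.041943] = 0.00536871
  f_B = [0.50·(1−0.50)^2 = 0.50·0.25 = 0.125] × [0.00390625] = 0.000488281
Multiply by the mixture weights:
  w_A·f_A = 0.33 × 0.00536871 = 0.00177167
  w_B·f_B = 0.67 × 0.000488281 = 0.000327148
Marginal: 0.00177167 + 0.000327148 = 0.00209882
So the posterior for Component A is 0.00177167 / 0.00209882 ≈ 0.844.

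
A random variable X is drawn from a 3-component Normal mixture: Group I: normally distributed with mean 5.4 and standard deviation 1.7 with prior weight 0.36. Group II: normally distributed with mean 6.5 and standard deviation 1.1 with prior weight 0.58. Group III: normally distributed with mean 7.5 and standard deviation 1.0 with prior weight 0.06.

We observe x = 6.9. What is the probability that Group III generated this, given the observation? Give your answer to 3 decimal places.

0.073

By Bayes' theorem, P(k | x) = w_k f_k(x) / Σ_j w_j f_j(x).
Normal densities:
  f_I = 0.159002
  f_II = 0.339472
  f_III = 0.333225
Multiply by the mixture weights:
  w_I·f_I = 0.36 × 0.159002 = 0.0572406
  w_II·f_II = 0.58 × 0.339472 = 0.196894
  w_III·f_III = 0.06 × 0.333225 = 0.0199935
Normaliser: 0.0572406 + 0.196894 + 0.0199935 = 0.274128
P(Group III | 6.9) = 0.0199935 / 0.274128 ≈ 0.073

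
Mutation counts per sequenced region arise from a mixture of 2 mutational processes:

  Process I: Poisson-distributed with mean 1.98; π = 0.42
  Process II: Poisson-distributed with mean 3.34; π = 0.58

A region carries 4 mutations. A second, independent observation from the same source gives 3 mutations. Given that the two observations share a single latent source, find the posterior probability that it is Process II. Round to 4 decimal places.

P(component k | x) = π_k·f_k(x) / marginal(x), where marginal(x) = Σ_j π_j·f_j(x).
Since both observations come from the same component, the likelihood for component k is f_k(x₁)·f_k(x₂).
  f_I = [e^(−1.98)·1.98^4/4! = 0.0884192] × [0.178625] = 0.0157938
  f_II = [e^(−3.34)·3.34^4/4! = 0.183752] × [0.220062] = 0.0404367
Unnormalised posteriors:
  π_I·f_I = 0.42 × 0.0157938 = 0.00663341
  π_II·f_II = 0.58 × 0.0404367 = 0.0234533
Sum: 0.00663341 + 0.0234533 = 0.0300867
So the posterior for Process II is 0.0234533 / 0.0300867 ≈ 0.7795.

0.7795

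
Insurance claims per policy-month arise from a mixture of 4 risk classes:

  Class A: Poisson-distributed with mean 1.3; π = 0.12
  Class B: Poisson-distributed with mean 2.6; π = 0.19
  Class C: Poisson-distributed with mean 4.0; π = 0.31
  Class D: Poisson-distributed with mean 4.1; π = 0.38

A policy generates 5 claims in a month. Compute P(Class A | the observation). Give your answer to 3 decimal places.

The responsibility of component k is P(Z=k) f_k(x) divided by Σ_j P(Z=j) f_j(x).
Component likelihoods at x = 5 claims:
  L_A = e^(−1.3)·1.3^5/5! = 0.00843243
  L_B = e^(−2.6)·2.6^5/5! = 0.0735394
  L_C = e^(−4.0)·4.0^5/5! = 0.156293
  L_D = e^(−4.1)·4.1^5/5! = 0.160004
Weight by the priors:
  P(Z=A)·L_A = 0.12 × 0.00843243 = 0.00101189
  P(Z=B)·L_B = 0.19 × 0.0735394 = 0.0139725
  P(Z=C)·L_C = 0.31 × 0.156293 = 0.048451
  P(Z=D)·L_D = 0.38 × 0.160004 = 0.0608015
Denominator: 0.00101189 + 0.0139725 + 0.048451 + 0.0608015 = 0.124237
P(Class A | 5 claims) ≈ 0.008

0.008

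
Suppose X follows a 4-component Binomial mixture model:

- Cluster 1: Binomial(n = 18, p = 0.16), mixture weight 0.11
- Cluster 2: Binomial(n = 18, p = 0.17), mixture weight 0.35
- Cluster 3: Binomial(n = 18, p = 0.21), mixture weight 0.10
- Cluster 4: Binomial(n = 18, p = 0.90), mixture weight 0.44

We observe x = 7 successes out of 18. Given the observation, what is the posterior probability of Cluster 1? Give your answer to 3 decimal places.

0.119

The responsibility of component k is w_k f_k(x) divided by Σ_j w_j f_j(x).
Component likelihoods at x = 7 successes out of 18:
  L_1 = 0.0125507
  L_2 = 0.0168173
  L_3 = 0.0428734
  L_4 = 1.52213e-07
Weight by the priors:
  w_1·L_1 = 0.11 × 0.0125507 = 0.00138057
  w_2·L_2 = 0.35 × 0.0168173 = 0.00588605
  w_3·L_3 = 0.10 × 0.0428734 = 0.00428734
  w_4·L_4 = 0.44 × 1.52213e-07 = 6.69738e-08
Evidence: 0.00138057 + 0.00588605 + 0.00428734 + 6.69738e-08 = 0.011554
P(Cluster 1 | 7 successes out of 18) = 0.00138057 / 0.011554 ≈ 0.119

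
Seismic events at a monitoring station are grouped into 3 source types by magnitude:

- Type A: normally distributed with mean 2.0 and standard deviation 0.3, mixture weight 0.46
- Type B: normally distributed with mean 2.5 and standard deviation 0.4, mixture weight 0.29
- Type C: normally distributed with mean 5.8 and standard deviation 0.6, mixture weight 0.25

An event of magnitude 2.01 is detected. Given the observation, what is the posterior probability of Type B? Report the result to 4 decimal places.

P(component k | x) = P(Z=k)·f_k(x) / marginal(x), where marginal(x) = Σ_j P(Z=j)·f_j(x).
Component likelihoods at x = 2.01:
  L_A = 1.32907
  L_B = 0.47097
  L_C = 1.44053e-09
Unnormalised posteriors:
  P(Z=A)·L_A = 0.46 × 1.32907 = 0.611372
  P(Z=B)·L_B = 0.29 × 0.47097 = 0.136581
  P(Z=C)·L_C = 0.25 × 1.44053e-09 = 3.60134e-10
Evidence: 0.611372 + 0.136581 + 3.60134e-10 = 0.747953
P(Type B | 2.01) = 0.136581 / 0.747953 ≈ 0.1826

0.1826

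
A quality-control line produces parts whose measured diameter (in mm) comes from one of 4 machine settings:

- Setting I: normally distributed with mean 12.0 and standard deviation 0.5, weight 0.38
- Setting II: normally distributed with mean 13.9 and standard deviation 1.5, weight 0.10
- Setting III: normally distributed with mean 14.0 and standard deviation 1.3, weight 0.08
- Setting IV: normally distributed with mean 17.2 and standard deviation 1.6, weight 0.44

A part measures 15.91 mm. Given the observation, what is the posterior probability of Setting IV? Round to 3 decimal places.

0.805

Apply Bayes' rule: the posterior for each component is proportional to its prior times its likelihood at x.
Component likelihoods at x = 15.91 mm:
  p_I = (1/(0.5·√(2π)))·exp(−(15.91−12.0)²/(2·0.5²)) = 0.797885·exp(-30.57620) = 4.19629e-14
  p_II = (1/(1.5·√(2π)))·exp(−(15.91−13.9)²/(2·1.5²)) = 0.265962·exp(-0.89780) = 0.10837
  p_III = (1/(1.3·√(2π)))·exp(−(15.91−14.0)²/(2·1.3²)) = 0.306879·exp(-1.07932) = 0.104286
  p_IV = (1/(1.6·√(2π)))·exp(−(15.91−17.2)²/(2·1.6²)) = 0.249339·exp(-0.32502) = 0.180151
Multiply by the mixture weights:
  P(Z=I)·p_I = 0.38 × 4.19629e-14 = 1.59459e-14
  P(Z=II)·p_II = 0.10 × 0.10837 = 0.010837
  P(Z=III)·p_III = 0.08 × 0.104286 = 0.00834285
  P(Z=IV)·p_IV = 0.44 × 0.180151 = 0.0792663
Sum: 1.59459e-14 + 0.010837 + 0.00834285 + 0.0792663 = 0.0984461
P(Setting IV | x) ≈ 0.805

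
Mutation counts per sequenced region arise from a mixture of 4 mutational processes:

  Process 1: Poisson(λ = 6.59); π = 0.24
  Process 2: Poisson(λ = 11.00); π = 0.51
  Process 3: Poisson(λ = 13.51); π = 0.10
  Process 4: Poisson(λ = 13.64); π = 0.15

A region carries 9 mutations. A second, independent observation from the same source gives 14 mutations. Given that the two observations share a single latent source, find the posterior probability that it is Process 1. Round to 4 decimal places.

Posterior ∝ prior × likelihood, so P(k | x) ∝ P(Z=k) f_k(x); normalise over all components.
Since both observations come from the same component, the likelihood for component k is f_k(x₁)·f_k(x₂).
  p_1 = [e^(−6.59)·6.59^9/9! = 0.0887575] × [0.00459184] = 0.00040756
  p_2 = [e^(−11.00)·11.00^9/9! = 0.108526] × [0.0727528] = 0.00789554
  p_3 = [e^(−13.51)·13.51^9/9! = 0.0560811] × [0.105063] = 0.00589203
  p_4 = [e^(−13.64)·13.64^9/9! = 0.0536772] × [0.105491] = 0.00566247
Unnormalised posteriors:
  P(Z=1)·p_1 = 0.24 × 0.00040756 = 9.78145e-05
  P(Z=2)·p_2 = 0.51 × 0.00789554 = 0.00402672
  P(Z=3)·p_3 = 0.10 × 0.00589203 = 0.000589203
  P(Z=4)·p_4 = 0.15 × 0.00566247 = 0.00084937
Sum: 9.78145e-05 + 0.00402672 + 0.000589203 + 0.00084937 = 0.00556311
P(Process 1 | x₁,x₂) = 9.78145e-05 / 0.00556311 ≈ 0.0176

0.0176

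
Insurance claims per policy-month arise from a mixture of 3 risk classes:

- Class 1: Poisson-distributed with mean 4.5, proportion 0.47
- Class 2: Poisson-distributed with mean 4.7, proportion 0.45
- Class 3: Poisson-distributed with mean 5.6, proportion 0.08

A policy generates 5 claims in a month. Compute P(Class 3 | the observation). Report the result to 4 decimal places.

0.0789

The responsibility of component k is w_k f_k(x) divided by Σ_j w_j f_j(x).
Poisson probabilities:
  L_1 = e^(−4.5)·4.5^5/5! = 0.170827
  L_2 = e^(−4.7)·4.7^5/5! = 0.17383
  L_3 = e^(−5.6)·5.6^5/5! = 0.169711
Prior × likelihood for each component:
  w_1·L_1 = 0.47 × 0.170827 = 0.0802886
  w_2·L_2 = 0.45 × 0.17383 = 0.0782234
  w_3·L_3 = 0.08 × 0.169711 = 0.0135769
Evidence: 0.0802886 + 0.0782234 + 0.0135769 = 0.172089
P(Class 3 | data) ≈ 0.0789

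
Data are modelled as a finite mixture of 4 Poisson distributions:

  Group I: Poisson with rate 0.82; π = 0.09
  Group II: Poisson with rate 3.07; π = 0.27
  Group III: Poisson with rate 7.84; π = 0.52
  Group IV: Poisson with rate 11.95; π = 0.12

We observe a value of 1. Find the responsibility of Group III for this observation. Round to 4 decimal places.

By Bayes' theorem, P(k | x) = π_k f_k(x) / Σ_j π_j f_j(x).
Component likelihoods at x = 1:
  f_I = 0.361154
  f_II = 0.142513
  f_III = 0.00308637
  f_IV = 7.71878e-05
Multiply by the mixture weights:
  π_I·f_I = 0.09 × 0.361154 = 0.0325039
  π_II·f_II = 0.27 × 0.142513 = 0.0384785
  π_III·f_III = 0.52 × 0.00308637 = 0.00160491
  π_IV·f_IV = 0.12 × 7.71878e-05 = 9.26254e-06
Denominator: 0.0325039 + 0.0384785 + 0.00160491 + 9.26254e-06 = 0.0725965
So the posterior for Group III is 0.00160491 / 0.0725965 ≈ 0.0221.

0.0221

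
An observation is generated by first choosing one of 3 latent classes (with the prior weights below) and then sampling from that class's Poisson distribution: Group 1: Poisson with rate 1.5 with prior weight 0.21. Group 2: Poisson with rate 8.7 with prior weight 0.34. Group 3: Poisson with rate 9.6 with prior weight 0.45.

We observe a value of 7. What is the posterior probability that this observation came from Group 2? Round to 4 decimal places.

0.4818

Apply Bayes' rule: the posterior for each component is proportional to its prior times its likelihood at x.
Evaluate each component's likelihood at the observed value:
  p_1 = e^(−1.5)·1.5^7/7! = 0.000756426
  p_2 = e^(−8.7)·8.7^7/7! = 0.124693
  p_3 = e^(−9.6)·9.6^7/7! = 0.100981
Weight by the priors:
  w_1·p_1 = 0.21 × 0.000756426 = 0.000158849
  w_2·p_2 = 0.34 × 0.124693 = 0.0423956
  w_3·p_3 = 0.45 × 0.100981 = 0.0454416
Sum: 0.000158849 + 0.0423956 + 0.0454416 = 0.0879961
P(Group 2 | 7) ≈ 0.4818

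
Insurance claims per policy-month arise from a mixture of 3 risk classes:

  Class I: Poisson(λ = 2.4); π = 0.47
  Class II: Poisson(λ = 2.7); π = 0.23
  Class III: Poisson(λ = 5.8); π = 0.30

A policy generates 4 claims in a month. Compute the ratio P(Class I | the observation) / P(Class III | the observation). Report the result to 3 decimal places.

1.376

Posterior odds = (π_i f_i(x)) / (π_j f_j(x)); the normalising sum cancels.
Evaluate each component's likelihood at the observed value:
  p_I = 0.125408
  p_II = 0.148816
  p_III = 0.142755
0.058942 / 0.0428266 ≈ 1.376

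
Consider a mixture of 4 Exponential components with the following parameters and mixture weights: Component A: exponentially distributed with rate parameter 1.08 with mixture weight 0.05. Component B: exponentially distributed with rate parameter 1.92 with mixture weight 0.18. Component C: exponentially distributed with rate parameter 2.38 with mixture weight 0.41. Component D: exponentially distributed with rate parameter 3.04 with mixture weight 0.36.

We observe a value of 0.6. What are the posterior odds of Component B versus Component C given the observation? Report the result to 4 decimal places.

The posterior odds equal the prior odds times the likelihood ratio: (π_i/π_j)·(f_i(x)/f_j(x)).
Exponential densities:
  L_A = 0.564938
  L_B = 0.606728
  L_C = 0.570695
  L_D = 0.490592
Posterior odds = (π_B·L_B) / (π_C·L_C) = (0.18·0.606728) / (0.41·0.570695) = 0.109211 / 0.233985 ≈ 0.4667

0.4667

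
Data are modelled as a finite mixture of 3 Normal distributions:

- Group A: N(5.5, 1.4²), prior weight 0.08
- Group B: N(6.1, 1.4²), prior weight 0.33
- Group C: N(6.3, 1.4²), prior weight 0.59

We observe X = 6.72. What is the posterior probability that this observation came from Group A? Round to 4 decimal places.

0.0596

Posterior ∝ prior × likelihood, so P(k | x) ∝ π_k f_k(x); normalise over all components.
Component likelihoods at x = 6.72:
  p_A = (1/(1.4·√(2π)))·exp(−(6.72−5.5)²/(2·1.4²)) = 0.284959·exp(-0.37969) = 0.194932
  p_B = (1/(1.4·√(2π)))·exp(−(6.72−6.1)²/(2·1.4²)) = 0.284959·exp(-0.09806) = 0.258342
  p_C = (1/(1.4·√(2π)))·exp(−(6.72−6.3)²/(2·1.4²)) = 0.284959·exp(-0.04500) = 0.27242
Prior × likelihood for each component:
  π_A·p_A = 0.08 × 0.194932 = 0.0155946
  π_B·p_B = 0.33 × 0.258342 = 0.0852528
  π_C·p_C = 0.59 × 0.27242 = 0.160728
Denominator: 0.0155946 + 0.0852528 + 0.160728 = 0.261575
P(Group A | data) = 0.0155946 / 0.261575 ≈ 0.0596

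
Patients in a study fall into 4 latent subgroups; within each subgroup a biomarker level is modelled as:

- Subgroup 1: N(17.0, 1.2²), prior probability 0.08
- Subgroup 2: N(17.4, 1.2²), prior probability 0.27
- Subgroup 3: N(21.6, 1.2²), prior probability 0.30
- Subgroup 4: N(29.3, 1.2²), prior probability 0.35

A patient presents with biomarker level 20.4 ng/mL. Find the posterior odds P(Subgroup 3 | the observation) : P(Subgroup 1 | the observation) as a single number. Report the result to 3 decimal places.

Only the two components matter; the odds are (π_i f_i(x)) / (π_j f_j(x)).
Component likelihoods at x = 20.4 ng/mL:
  p_1 = 0.00600508
  p_2 = 0.0146069
  p_3 = 0.201642
  p_4 = 3.77679e-13
0.0604927 / 0.000480407 ≈ 125.920

125.920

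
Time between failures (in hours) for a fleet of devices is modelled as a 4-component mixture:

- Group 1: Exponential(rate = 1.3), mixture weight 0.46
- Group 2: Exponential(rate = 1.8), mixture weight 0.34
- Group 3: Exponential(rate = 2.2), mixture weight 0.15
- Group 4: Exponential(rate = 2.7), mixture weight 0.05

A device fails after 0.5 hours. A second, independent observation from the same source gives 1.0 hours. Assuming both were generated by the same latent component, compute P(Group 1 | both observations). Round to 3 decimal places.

0.508

Posterior ∝ prior × likelihood, so P(k | x) ∝ P(Z=k) f_k(x); normalise over all components.
Since both observations come from the same component, the likelihood for component k is f_k(x₁)·f_k(x₂).
  L_1 = [0.67866] × [0.354291] = 0.240443
  L_2 = [0.731825] × [0.297538] = 0.217746
  L_3 = [0.732316] × [0.243767] = 0.178515
  L_4 = [0.699949] × [0.181455] = 0.127009
Prior × likelihood for each component:
  P(Z=1)·L_1 = 0.46 × 0.240443 = 0.110604
  P(Z=2)·L_2 = 0.34 × 0.217746 = 0.0740336
  P(Z=3)·L_3 = 0.15 × 0.178515 = 0.0267772
  P(Z=4)·L_4 = 0.05 × 0.127009 = 0.00635046
Denominator: 0.110604 + 0.0740336 + 0.0267772 + 0.00635046 = 0.217765
Responsibility of Group 1: 0.110604 / 0.217765 ≈ 0.508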